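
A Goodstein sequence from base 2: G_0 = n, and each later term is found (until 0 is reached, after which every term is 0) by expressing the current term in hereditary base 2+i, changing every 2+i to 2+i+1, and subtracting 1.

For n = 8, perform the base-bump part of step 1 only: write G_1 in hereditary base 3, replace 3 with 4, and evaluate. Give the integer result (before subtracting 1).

554

step 0: 8 = 2^(2 + 1); sub 3 for 2: 3^(3 + 1); = 81; G_1 = 81−1 = 80
step 1: 80 = 2·3^3 + 2·3^2 + 2·3 + 2; sub 4 for 3: 2·4^4 + 2·4^2 + 2·4 + 2; = 554; G_2 = 554−1 = 553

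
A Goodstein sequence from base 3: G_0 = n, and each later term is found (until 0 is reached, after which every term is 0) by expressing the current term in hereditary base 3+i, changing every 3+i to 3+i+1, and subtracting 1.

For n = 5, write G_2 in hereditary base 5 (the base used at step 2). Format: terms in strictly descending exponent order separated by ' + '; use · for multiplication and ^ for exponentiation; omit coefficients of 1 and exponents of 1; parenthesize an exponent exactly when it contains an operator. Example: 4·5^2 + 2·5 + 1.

base 3: 5 = 3 + 2; at 4: 4 + 2 = 6; next = 5
base 4: 5 = 4 + 1; at 5: 5 + 1 = 6; next = 5
base 5: 5 = 5; at 6: 6 = 6; next = 5

5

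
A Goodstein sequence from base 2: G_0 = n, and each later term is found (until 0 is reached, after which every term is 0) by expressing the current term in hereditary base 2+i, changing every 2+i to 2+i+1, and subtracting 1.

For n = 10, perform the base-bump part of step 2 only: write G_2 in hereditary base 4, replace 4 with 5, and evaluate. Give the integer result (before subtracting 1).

15626

10 —HB2→ 2^(2 + 1) + 2 —bump→ 3^(3 + 1) + 3 = 84 —(−1)→ 83
83 —HB3→ 3^(3 + 1) + 2 —bump→ 4^(4 + 1) + 2 = 1026 —(−1)→ 1025
1025 —HB4→ 4^(4 + 1) + 1 —bump→ 5^(5 + 1) + 1 = 15626 —(−1)→ 15625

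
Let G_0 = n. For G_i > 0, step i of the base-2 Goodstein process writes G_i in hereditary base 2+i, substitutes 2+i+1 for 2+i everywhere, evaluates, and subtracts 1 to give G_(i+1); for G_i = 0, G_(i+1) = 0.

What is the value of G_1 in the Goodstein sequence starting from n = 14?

base 2: 14 = 2^(2 + 1) + 2^2 + 2; at 3: 3^(3 + 1) + 3^3 + 3 = 111; next = 110
base 3: 110 = 3^(3 + 1) + 3^3 + 2; at 4: 4^(4 + 1) + 4^4 + 2 = 1282; next = 1281

110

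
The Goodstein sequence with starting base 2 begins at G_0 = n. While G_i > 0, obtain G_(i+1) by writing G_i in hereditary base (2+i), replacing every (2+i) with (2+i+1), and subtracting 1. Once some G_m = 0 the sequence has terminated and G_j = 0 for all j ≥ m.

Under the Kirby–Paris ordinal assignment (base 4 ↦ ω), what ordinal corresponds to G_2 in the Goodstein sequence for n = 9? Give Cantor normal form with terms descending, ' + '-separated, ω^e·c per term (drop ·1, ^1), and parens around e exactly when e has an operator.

G_0 = 9. HB_2(9) = 2^(2 + 1) + 1. Bump = 82. G_1 = 81.
G_1 = 81. HB_3(81) = 3^(3 + 1). Bump = 1024. G_2 = 1023.
G_2 = 1023. HB_4(1023) = 3·4^4 + 3·4^3 + 3·4^2 + 3·4 + 3. Bump = 9843. G_3 = 9842.

ω^ω·3 + ω^3·3 + ω^2·3 + ω·3 + 3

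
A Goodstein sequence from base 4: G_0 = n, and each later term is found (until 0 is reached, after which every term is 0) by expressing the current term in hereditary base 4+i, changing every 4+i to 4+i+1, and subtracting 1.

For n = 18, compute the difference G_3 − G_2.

12

step 0: 18 = 4^2 + 2; sub 5 for 4: 5^2 + 2; = 27; G_1 = 27−1 = 26
step 1: 26 = 5^2 + 1; sub 6 for 5: 6^2 + 1; = 37; G_2 = 37−1 = 36
step 2: 36 = 6^2; sub 7 for 6: 7^2; = 49; G_3 = 49−1 = 48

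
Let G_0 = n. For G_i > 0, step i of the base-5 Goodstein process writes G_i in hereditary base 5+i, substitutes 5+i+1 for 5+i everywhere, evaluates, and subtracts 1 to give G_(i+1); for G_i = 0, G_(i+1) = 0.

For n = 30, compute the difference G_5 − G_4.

18

30 —HB5→ 5^2 + 5 —bump→ 6^2 + 6 = 42 —(−1)→ 41
41 —HB6→ 6^2 + 5 —bump→ 7^2 + 5 = 54 —(−1)→ 53
53 —HB7→ 7^2 + 4 —bump→ 8^2 + 4 = 68 —(−1)→ 67
67 —HB8→ 8^2 + 3 —bump→ 9^2 + 3 = 84 —(−1)→ 83
83 —HB9→ 9^2 + 2 —bump→ 10^2 + 2 = 102 —(−1)→ 101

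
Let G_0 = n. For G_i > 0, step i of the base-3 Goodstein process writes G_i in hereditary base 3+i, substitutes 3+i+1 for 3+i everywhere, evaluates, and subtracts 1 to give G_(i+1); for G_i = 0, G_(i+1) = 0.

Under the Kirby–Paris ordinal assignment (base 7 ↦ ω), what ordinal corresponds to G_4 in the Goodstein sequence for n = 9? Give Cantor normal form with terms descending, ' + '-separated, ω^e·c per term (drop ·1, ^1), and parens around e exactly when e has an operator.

ω·3

(0) 9|_3 = 3^2 ↦ 4^2|_4 = 16 ⇒ 15
(1) 15|_4 = 3·4 + 3 ↦ 3·5 + 3|_5 = 18 ⇒ 17
(2) 17|_5 = 3·5 + 2 ↦ 3·6 + 2|_6 = 20 ⇒ 19
(3) 19|_6 = 3·6 + 1 ↦ 3·7 + 1|_7 = 22 ⇒ 21
(4) 21|_7 = 3·7 ↦ 3·8|_8 = 24 ⇒ 23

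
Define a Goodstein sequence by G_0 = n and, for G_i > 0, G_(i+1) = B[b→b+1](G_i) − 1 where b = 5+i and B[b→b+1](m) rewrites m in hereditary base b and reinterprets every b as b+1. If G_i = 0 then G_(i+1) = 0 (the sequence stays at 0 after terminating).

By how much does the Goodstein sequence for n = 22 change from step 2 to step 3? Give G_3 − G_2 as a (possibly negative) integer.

G_0 = 22. HB_5(22) = 4·5 + 2. Bump = 26. G_1 = 25.
G_1 = 25. HB_6(25) = 4·6 + 1. Bump = 29. G_2 = 28.
G_2 = 28. HB_7(28) = 4·7. Bump = 32. G_3 = 31.

3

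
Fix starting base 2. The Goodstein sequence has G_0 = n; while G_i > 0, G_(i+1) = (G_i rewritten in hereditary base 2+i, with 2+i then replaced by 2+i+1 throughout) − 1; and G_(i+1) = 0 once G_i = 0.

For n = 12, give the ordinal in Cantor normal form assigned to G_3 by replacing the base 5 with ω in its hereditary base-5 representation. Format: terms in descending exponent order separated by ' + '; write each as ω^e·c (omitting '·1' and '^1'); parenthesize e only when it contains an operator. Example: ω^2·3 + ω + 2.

base 2: 12 = 2^(2 + 1) + 2^2; at 3: 3^(3 + 1) + 3^3 = 108; next = 107
base 3: 107 = 3^(3 + 1) + 2·3^2 + 2·3 + 2; at 4: 4^(4 + 1) + 2·4^2 + 2·4 + 2 = 1066; next = 1065
base 4: 1065 = 4^(4 + 1) + 2·4^2 + 2·4 + 1; at 5: 5^(5 + 1) + 2·5^2 + 2·5 + 1 = 15686; next = 15685
base 5: 15685 = 5^(5 + 1) + 2·5^2 + 2·5; at 6: 6^(6 + 1) + 2·6^2 + 2·6 = 280020; next = 280019

ω^(ω + 1) + ω^2·2 + ω·2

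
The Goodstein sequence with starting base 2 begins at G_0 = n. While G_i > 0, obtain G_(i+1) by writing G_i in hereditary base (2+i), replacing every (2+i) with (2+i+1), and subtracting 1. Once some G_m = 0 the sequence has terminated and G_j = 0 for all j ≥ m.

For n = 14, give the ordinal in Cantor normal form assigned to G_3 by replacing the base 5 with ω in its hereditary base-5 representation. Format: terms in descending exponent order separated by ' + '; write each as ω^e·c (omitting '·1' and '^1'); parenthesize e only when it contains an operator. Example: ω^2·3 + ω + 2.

[0] 14 ≡ 2^(2 + 1) + 2^2 + 2 (base 2). Lift 3: 111. −1: 110.
[1] 110 ≡ 3^(3 + 1) + 3^3 + 2 (base 3). Lift 4: 1282. −1: 1281.
[2] 1281 ≡ 4^(4 + 1) + 4^4 + 1 (base 4). Lift 5: 18751. −1: 18750.
[3] 18750 ≡ 5^(5 + 1) + 5^5 (base 5). Lift 6: 326592. −1: 326591.

ω^(ω + 1) + ω^ω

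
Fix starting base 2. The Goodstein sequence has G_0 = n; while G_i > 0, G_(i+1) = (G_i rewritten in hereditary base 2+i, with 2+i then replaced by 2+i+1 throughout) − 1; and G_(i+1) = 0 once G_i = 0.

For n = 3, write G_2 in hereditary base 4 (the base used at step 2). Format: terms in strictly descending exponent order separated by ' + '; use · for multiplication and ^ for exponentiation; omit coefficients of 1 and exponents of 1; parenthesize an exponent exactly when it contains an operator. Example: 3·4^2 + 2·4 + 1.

G_0=3  [base 2] 2 + 1  →[2↦3]→  3 + 1 = 4  −1 ⇒ G_1=3
G_1=3  [base 3] 3  →[3↦4]→  4 = 4  −1 ⇒ G_2=3
G_2=3  [base 4] 3  →[4↦5]→  3 = 3  −1 ⇒ G_3=2

3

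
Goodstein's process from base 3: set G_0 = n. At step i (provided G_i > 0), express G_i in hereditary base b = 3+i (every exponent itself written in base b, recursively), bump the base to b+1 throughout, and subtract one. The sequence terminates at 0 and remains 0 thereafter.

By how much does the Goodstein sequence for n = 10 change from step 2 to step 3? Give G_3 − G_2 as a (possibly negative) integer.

3

10 —HB3→ 3^2 + 1 —bump→ 4^2 + 1 = 17 —(−1)→ 16
16 —HB4→ 4^2 —bump→ 5^2 = 25 —(−1)→ 24
24 —HB5→ 4·5 + 4 —bump→ 4·6 + 4 = 28 —(−1)→ 27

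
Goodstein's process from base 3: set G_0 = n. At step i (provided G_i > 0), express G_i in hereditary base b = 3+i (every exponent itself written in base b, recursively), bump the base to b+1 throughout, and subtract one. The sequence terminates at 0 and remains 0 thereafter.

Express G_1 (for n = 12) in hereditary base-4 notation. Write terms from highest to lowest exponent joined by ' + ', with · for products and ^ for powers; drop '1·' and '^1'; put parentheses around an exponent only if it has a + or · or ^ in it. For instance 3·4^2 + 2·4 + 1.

4^2 + 3

[0] 12 ≡ 3^2 + 3 (base 3). Lift 4: 20. −1: 19.
[1] 19 ≡ 4^2 + 3 (base 4). Lift 5: 28. −1: 27.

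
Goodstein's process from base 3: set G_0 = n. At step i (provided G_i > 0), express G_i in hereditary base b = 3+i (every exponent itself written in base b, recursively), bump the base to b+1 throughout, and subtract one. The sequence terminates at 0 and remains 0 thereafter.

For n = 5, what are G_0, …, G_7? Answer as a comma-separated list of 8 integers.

(0) 5|_3 = 3 + 2 ↦ 4 + 2|_4 = 6 ⇒ 5
(1) 5|_4 = 4 + 1 ↦ 5 + 1|_5 = 6 ⇒ 5
(2) 5|_5 = 5 ↦ 6|_6 = 6 ⇒ 5
(3) 5|_6 = 5 ↦ 5|_7 = 5 ⇒ 4
(4) 4|_7 = 4 ↦ 4|_8 = 4 ⇒ 3
(5) 3|_8 = 3 ↦ 3|_9 = 3 ⇒ 2
(6) 2|_9 = 2 ↦ 2|_10 = 2 ⇒ 1

5, 5, 5, 5, 4, 3, 2, 1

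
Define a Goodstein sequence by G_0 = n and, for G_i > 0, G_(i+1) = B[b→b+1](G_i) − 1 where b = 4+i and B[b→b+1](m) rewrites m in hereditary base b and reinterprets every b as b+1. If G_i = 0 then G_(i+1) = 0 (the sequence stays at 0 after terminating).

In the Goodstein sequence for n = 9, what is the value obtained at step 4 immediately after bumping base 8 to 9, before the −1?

G_0=9  [base 4] 2·4 + 1  →[4↦5]→  2·5 + 1 = 11  −1 ⇒ G_1=10
G_1=10  [base 5] 2·5  →[5↦6]→  2·6 = 12  −1 ⇒ G_2=11
G_2=11  [base 6] 6 + 5  →[6↦7]→  7 + 5 = 12  −1 ⇒ G_3=11
G_3=11  [base 7] 7 + 4  →[7↦8]→  8 + 4 = 12  −1 ⇒ G_4=11
G_4=11  [base 8] 8 + 3  →[8↦9]→  9 + 3 = 12  −1 ⇒ G_5=11

12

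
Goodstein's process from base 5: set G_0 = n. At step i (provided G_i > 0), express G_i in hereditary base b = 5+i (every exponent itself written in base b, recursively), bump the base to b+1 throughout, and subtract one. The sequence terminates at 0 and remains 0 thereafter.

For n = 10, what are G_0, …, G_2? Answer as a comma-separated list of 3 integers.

10, 11, 11

G_0 = 10. HB_5(10) = 2·5. Bump = 12. G_1 = 11.
G_1 = 11. HB_6(11) = 6 + 5. Bump = 12. G_2 = 11.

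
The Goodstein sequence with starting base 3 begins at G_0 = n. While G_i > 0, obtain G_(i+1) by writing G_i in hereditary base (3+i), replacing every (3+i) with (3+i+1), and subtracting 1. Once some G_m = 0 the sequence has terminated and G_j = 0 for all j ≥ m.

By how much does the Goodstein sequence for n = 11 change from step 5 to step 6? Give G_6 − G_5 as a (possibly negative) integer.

4

base 3: 11 = 3^2 + 2; at 4: 4^2 + 2 = 18; next = 17
base 4: 17 = 4^2 + 1; at 5: 5^2 + 1 = 26; next = 25
base 5: 25 = 5^2; at 6: 6^2 = 36; next = 35
base 6: 35 = 5·6 + 5; at 7: 5·7 + 5 = 40; next = 39
base 7: 39 = 5·7 + 4; at 8: 5·8 + 4 = 44; next = 43
base 8: 43 = 5·8 + 3; at 9: 5·9 + 3 = 48; next = 47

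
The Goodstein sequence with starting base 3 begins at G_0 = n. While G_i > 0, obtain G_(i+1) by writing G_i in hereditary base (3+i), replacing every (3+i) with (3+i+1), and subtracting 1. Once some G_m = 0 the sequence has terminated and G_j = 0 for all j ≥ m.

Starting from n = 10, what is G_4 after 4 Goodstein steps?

30

base 3: 10 = 3^2 + 1; at 4: 4^2 + 1 = 17; next = 16
base 4: 16 = 4^2; at 5: 5^2 = 25; next = 24
base 5: 24 = 4·5 + 4; at 6: 4·6 + 4 = 28; next = 27
base 6: 27 = 4·6 + 3; at 7: 4·7 + 3 = 31; next = 30
base 7: 30 = 4·7 + 2; at 8: 4·8 + 2 = 34; next = 33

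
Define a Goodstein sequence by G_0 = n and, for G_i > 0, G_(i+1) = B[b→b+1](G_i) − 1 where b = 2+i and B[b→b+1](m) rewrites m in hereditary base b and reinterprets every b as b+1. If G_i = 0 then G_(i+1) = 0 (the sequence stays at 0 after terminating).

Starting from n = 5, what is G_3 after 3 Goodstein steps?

467

5 —HB2→ 2^2 + 1 —bump→ 3^3 + 1 = 28 —(−1)→ 27
27 —HB3→ 3^3 —bump→ 4^4 = 256 —(−1)→ 255
255 —HB4→ 3·4^3 + 3·4^2 + 3·4 + 3 —bump→ 3·5^3 + 3·5^2 + 3·5 + 3 = 468 —(−1)→ 467
467 —HB5→ 3·5^3 + 3·5^2 + 3·5 + 2 —bump→ 3·6^3 + 3·6^2 + 3·6 + 2 = 776 —(−1)→ 775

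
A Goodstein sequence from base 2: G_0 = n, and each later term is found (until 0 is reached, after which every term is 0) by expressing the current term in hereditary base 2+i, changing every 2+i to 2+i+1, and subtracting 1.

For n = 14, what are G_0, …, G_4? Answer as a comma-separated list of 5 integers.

14, 110, 1281, 18750, 326591

G_0 = 14. HB_2(14) = 2^(2 + 1) + 2^2 + 2. Bump = 111. G_1 = 110.
G_1 = 110. HB_3(110) = 3^(3 + 1) + 3^3 + 2. Bump = 1282. G_2 = 1281.
G_2 = 1281. HB_4(1281) = 4^(4 + 1) + 4^4 + 1. Bump = 18751. G_3 = 18750.
G_3 = 18750. HB_5(18750) = 5^(5 + 1) + 5^5. Bump = 326592. G_4 = 326591.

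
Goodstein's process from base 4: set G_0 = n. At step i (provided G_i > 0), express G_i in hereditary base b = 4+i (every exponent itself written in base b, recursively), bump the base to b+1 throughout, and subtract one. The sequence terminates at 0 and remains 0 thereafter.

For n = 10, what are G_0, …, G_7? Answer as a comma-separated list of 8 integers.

10, 11, 12, 13, 13, 13, 13, 13

10 —HB4→ 2·4 + 2 —bump→ 2·5 + 2 = 12 —(−1)→ 11
11 —HB5→ 2·5 + 1 —bump→ 2·6 + 1 = 13 —(−1)→ 12
12 —HB6→ 2·6 —bump→ 2·7 = 14 —(−1)→ 13
13 —HB7→ 7 + 6 —bump→ 8 + 6 = 14 —(−1)→ 13
13 —HB8→ 8 + 5 —bump→ 9 + 5 = 14 —(−1)→ 13
13 —HB9→ 9 + 4 —bump→ 10 + 4 = 14 —(−1)→ 13
13 —HB10→ 10 + 3 —bump→ 11 + 3 = 14 —(−1)→ 13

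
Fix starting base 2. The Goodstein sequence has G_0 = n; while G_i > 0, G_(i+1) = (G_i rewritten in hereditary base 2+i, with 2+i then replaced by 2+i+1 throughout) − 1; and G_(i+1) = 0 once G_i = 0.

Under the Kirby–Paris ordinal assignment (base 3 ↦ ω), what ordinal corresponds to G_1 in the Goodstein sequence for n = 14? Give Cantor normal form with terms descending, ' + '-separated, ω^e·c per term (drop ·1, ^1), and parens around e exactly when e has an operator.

ω^(ω + 1) + ω^ω + 2

[0] 14 ≡ 2^(2 + 1) + 2^2 + 2 (base 2). Lift 3: 111. −1: 110.
[1] 110 ≡ 3^(3 + 1) + 3^3 + 2 (base 3). Lift 4: 1282. −1: 1281.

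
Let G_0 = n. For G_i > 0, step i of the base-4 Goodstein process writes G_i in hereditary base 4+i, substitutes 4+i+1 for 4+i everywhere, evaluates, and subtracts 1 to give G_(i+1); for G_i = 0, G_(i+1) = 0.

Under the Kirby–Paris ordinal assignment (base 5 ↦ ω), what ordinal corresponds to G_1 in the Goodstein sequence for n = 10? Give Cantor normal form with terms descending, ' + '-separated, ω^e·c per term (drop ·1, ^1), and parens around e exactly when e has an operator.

G_0 = 10. HB_4(10) = 2·4 + 2. Bump = 12. G_1 = 11.
G_1 = 11. HB_5(11) = 2·5 + 1. Bump = 13. G_2 = 12.

ω·2 + 1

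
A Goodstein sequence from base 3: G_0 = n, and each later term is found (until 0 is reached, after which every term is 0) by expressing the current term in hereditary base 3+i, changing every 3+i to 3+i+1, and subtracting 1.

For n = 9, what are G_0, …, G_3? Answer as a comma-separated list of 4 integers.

G_0=9  [base 3] 3^2  →[3↦4]→  4^2 = 16  −1 ⇒ G_1=15
G_1=15  [base 4] 3·4 + 3  →[4↦5]→  3·5 + 3 = 18  −1 ⇒ G_2=17
G_2=17  [base 5] 3·5 + 2  →[5↦6]→  3·6 + 2 = 20  −1 ⇒ G_3=19

9, 15, 17, 19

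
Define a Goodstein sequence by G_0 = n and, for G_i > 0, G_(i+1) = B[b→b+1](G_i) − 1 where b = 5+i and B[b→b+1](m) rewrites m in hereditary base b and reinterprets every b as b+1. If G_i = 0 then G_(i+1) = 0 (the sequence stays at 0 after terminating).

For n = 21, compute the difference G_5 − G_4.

step 0: 21 = 4·5 + 1; sub 6 for 5: 4·6 + 1; = 25; G_1 = 25−1 = 24
step 1: 24 = 4·6; sub 7 for 6: 4·7; = 28; G_2 = 28−1 = 27
step 2: 27 = 3·7 + 6; sub 8 for 7: 3·8 + 6; = 30; G_3 = 30−1 = 29
step 3: 29 = 3·8 + 5; sub 9 for 8: 3·9 + 5; = 32; G_4 = 32−1 = 31
step 4: 31 = 3·9 + 4; sub 10 for 9: 3·10 + 4; = 34; G_5 = 34−1 = 33

2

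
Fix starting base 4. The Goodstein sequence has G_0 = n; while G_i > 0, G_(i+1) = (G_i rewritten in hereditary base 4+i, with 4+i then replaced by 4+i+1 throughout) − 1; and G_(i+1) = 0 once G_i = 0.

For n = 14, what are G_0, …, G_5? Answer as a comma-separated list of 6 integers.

14, 16, 18, 20, 21, 22

G_0=14  [base 4] 3·4 + 2  →[4↦5]→  3·5 + 2 = 17  −1 ⇒ G_1=16
G_1=16  [base 5] 3·5 + 1  →[5↦6]→  3·6 + 1 = 19  −1 ⇒ G_2=18
G_2=18  [base 6] 3·6  →[6↦7]→  3·7 = 21  −1 ⇒ G_3=20
G_3=20  [base 7] 2·7 + 6  →[7↦8]→  2·8 + 6 = 22  −1 ⇒ G_4=21
G_4=21  [base 8] 2·8 + 5  →[8↦9]→  2·9 + 5 = 23  −1 ⇒ G_5=22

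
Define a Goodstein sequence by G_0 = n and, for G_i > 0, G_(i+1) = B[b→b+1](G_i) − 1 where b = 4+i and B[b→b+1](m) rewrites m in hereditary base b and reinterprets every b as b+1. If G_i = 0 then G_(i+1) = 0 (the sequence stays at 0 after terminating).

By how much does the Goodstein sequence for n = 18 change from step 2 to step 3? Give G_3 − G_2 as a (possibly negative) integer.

[0] 18 ≡ 4^2 + 2 (base 4). Lift 5: 27. −1: 26.
[1] 26 ≡ 5^2 + 1 (base 5). Lift 6: 37. −1: 36.
[2] 36 ≡ 6^2 (base 6). Lift 7: 49. −1: 48.

12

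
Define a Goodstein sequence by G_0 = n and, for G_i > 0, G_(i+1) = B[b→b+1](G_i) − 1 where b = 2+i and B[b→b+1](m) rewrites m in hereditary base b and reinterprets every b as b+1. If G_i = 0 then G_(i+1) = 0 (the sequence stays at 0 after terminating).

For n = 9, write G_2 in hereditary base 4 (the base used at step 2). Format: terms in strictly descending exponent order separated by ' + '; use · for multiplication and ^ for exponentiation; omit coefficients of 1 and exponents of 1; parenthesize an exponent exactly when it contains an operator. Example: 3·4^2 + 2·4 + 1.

[0] 9 ≡ 2^(2 + 1) + 1 (base 2). Lift 3: 82. −1: 81.
[1] 81 ≡ 3^(3 + 1) (base 3). Lift 4: 1024. −1: 1023.

3·4^4 + 3·4^3 + 3·4^2 + 3·4 + 3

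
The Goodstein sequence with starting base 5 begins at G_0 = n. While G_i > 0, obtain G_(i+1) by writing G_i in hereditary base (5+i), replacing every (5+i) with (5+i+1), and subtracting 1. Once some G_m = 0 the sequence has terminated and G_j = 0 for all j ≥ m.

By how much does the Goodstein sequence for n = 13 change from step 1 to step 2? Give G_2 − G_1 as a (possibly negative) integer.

step 0: 13 = 2·5 + 3; sub 6 for 5: 2·6 + 3; = 15; G_1 = 15−1 = 14
step 1: 14 = 2·6 + 2; sub 7 for 6: 2·7 + 2; = 16; G_2 = 16−1 = 15

1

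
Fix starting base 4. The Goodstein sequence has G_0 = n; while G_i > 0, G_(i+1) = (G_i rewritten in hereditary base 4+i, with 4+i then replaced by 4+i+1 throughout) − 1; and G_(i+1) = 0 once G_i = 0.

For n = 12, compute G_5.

18

i=0: 12 = 3·4 (b=4); 4→5: 3·5 = 15; 15−1 = 14
i=1: 14 = 2·5 + 4 (b=5); 5→6: 2·6 + 4 = 16; 16−1 = 15
i=2: 15 = 2·6 + 3 (b=6); 6→7: 2·7 + 3 = 17; 17−1 = 16
i=3: 16 = 2·7 + 2 (b=7); 7→8: 2·8 + 2 = 18; 18−1 = 17
i=4: 17 = 2·8 + 1 (b=8); 8→9: 2·9 + 1 = 19; 19−1 = 18
i=5: 18 = 2·9 (b=9); 9→10: 2·10 = 20; 20−1 = 19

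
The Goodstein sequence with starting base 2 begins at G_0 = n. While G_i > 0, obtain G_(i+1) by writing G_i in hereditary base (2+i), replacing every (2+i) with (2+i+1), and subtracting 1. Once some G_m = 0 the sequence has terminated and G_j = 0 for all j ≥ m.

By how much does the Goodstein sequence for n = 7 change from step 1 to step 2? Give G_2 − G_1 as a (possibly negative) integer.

G_0 = 7. HB_2(7) = 2^2 + 2 + 1. Bump = 31. G_1 = 30.
G_1 = 30. HB_3(30) = 3^3 + 3. Bump = 260. G_2 = 259.

229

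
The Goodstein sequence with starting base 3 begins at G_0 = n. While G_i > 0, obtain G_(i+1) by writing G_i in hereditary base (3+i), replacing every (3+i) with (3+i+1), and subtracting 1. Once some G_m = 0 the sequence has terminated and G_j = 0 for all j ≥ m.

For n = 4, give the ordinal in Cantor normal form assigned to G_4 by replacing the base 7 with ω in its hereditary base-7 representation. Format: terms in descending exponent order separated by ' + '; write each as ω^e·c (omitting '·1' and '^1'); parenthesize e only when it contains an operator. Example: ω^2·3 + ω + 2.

(0) 4|_3 = 3 + 1 ↦ 4 + 1|_4 = 5 ⇒ 4
(1) 4|_4 = 4 ↦ 5|_5 = 5 ⇒ 4
(2) 4|_5 = 4 ↦ 4|_6 = 4 ⇒ 3
(3) 3|_6 = 3 ↦ 3|_7 = 3 ⇒ 2
(4) 2|_7 = 2 ↦ 2|_8 = 2 ⇒ 1

2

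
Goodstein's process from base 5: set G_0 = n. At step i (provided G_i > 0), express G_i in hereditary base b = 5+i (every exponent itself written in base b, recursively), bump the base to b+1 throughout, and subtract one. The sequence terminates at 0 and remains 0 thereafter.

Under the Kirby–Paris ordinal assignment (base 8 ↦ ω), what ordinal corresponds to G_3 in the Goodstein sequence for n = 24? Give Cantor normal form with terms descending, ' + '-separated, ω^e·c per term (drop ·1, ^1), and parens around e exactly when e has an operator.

[0] 24 ≡ 4·5 + 4 (base 5). Lift 6: 28. −1: 27.
[1] 27 ≡ 4·6 + 3 (base 6). Lift 7: 31. −1: 30.
[2] 30 ≡ 4·7 + 2 (base 7). Lift 8: 34. −1: 33.
[3] 33 ≡ 4·8 + 1 (base 8). Lift 9: 37. −1: 36.

ω·4 + 1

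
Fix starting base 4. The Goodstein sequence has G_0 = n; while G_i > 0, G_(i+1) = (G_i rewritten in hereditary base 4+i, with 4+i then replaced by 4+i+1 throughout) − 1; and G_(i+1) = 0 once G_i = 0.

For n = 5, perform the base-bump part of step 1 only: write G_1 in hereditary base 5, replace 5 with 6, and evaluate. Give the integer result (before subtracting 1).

6

step 0: 5 = 4 + 1; sub 5 for 4: 5 + 1; = 6; G_1 = 6−1 = 5
step 1: 5 = 5; sub 6 for 5: 6; = 6; G_2 = 6−1 = 5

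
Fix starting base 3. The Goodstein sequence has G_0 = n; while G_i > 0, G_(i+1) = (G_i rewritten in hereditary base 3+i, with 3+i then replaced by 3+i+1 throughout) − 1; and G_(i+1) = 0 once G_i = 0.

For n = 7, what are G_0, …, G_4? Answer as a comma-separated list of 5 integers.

step 0: 7 = 2·3 + 1; sub 4 for 3: 2·4 + 1; = 9; G_1 = 9−1 = 8
step 1: 8 = 2·4; sub 5 for 4: 2·5; = 10; G_2 = 10−1 = 9
step 2: 9 = 5 + 4; sub 6 for 5: 6 + 4; = 10; G_3 = 10−1 = 9
step 3: 9 = 6 + 3; sub 7 for 6: 7 + 3; = 10; G_4 = 10−1 = 9

7, 8, 9, 9, 9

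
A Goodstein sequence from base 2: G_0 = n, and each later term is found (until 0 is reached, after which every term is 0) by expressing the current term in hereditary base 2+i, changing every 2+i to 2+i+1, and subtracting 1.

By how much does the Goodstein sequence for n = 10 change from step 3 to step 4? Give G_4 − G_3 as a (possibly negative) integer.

264310

i=0: 10 = 2^(2 + 1) + 2 (b=2); 2→3: 3^(3 + 1) + 3 = 84; 84−1 = 83
i=1: 83 = 3^(3 + 1) + 2 (b=3); 3→4: 4^(4 + 1) + 2 = 1026; 1026−1 = 1025
i=2: 1025 = 4^(4 + 1) + 1 (b=4); 4→5: 5^(5 + 1) + 1 = 15626; 15626−1 = 15625
i=3: 15625 = 5^(5 + 1) (b=5); 5→6: 6^(6 + 1) = 279936; 279936−1 = 279935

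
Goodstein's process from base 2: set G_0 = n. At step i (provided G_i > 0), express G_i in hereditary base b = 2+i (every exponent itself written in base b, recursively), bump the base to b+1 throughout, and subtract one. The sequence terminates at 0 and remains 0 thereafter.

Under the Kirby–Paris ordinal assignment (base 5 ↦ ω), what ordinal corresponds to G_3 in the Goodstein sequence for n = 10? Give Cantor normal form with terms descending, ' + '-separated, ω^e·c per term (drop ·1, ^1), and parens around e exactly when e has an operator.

[0] 10 ≡ 2^(2 + 1) + 2 (base 2). Lift 3: 84. −1: 83.
[1] 83 ≡ 3^(3 + 1) + 2 (base 3). Lift 4: 1026. −1: 1025.
[2] 1025 ≡ 4^(4 + 1) + 1 (base 4). Lift 5: 15626. −1: 15625.

ω^(ω + 1)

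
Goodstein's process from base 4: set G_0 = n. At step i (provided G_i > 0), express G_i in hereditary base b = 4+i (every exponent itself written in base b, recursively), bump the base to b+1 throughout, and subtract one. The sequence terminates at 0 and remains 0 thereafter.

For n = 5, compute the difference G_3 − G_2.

-1

base 4: 5 = 4 + 1; at 5: 5 + 1 = 6; next = 5
base 5: 5 = 5; at 6: 6 = 6; next = 5
base 6: 5 = 5; at 7: 5 = 5; next = 4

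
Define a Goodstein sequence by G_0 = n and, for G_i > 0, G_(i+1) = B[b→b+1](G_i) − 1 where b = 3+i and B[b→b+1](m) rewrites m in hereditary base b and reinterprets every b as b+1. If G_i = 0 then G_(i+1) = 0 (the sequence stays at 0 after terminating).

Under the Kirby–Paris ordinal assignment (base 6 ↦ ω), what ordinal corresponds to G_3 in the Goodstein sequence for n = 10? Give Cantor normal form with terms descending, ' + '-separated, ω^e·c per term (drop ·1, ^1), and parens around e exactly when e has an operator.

ω·4 + 3

(0) 10|_3 = 3^2 + 1 ↦ 4^2 + 1|_4 = 17 ⇒ 16
(1) 16|_4 = 4^2 ↦ 5^2|_5 = 25 ⇒ 24
(2) 24|_5 = 4·5 + 4 ↦ 4·6 + 4|_6 = 28 ⇒ 27
(3) 27|_6 = 4·6 + 3 ↦ 4·7 + 3|_7 = 31 ⇒ 30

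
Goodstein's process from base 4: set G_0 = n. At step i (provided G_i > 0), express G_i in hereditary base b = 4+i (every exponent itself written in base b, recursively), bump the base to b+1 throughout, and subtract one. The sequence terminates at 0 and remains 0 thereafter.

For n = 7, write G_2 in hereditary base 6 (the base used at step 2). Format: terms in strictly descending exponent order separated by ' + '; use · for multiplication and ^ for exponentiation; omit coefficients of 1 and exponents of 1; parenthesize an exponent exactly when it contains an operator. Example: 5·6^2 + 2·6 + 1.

(0) 7|_4 = 4 + 3 ↦ 5 + 3|_5 = 8 ⇒ 7
(1) 7|_5 = 5 + 2 ↦ 6 + 2|_6 = 8 ⇒ 7
(2) 7|_6 = 6 + 1 ↦ 7 + 1|_7 = 8 ⇒ 7

6 + 1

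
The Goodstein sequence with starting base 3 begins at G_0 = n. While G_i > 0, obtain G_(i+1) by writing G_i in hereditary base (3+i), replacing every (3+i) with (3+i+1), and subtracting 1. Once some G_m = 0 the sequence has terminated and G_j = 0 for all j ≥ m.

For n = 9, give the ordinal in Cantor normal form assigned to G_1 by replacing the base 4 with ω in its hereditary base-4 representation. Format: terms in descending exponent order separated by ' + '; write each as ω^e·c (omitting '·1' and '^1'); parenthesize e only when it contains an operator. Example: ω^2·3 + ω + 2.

9 —HB3→ 3^2 —bump→ 4^2 = 16 —(−1)→ 15
15 —HB4→ 3·4 + 3 —bump→ 3·5 + 3 = 18 —(−1)→ 17

ω·3 + 3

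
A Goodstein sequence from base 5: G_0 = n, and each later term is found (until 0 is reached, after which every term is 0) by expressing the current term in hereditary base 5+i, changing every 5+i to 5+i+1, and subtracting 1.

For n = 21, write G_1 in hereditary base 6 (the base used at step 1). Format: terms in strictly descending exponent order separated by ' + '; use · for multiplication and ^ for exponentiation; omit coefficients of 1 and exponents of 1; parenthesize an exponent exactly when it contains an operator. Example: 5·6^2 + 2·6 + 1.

(0) 21|_5 = 4·5 + 1 ↦ 4·6 + 1|_6 = 25 ⇒ 24
(1) 24|_6 = 4·6 ↦ 4·7|_7 = 28 ⇒ 27

4·6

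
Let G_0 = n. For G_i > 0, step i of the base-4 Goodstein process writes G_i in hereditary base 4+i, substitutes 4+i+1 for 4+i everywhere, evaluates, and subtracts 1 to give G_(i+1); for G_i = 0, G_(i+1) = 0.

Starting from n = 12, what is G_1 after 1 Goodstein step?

G_0=12  [base 4] 3·4  →[4↦5]→  3·5 = 15  −1 ⇒ G_1=14
G_1=14  [base 5] 2·5 + 4  →[5↦6]→  2·6 + 4 = 16  −1 ⇒ G_2=15

14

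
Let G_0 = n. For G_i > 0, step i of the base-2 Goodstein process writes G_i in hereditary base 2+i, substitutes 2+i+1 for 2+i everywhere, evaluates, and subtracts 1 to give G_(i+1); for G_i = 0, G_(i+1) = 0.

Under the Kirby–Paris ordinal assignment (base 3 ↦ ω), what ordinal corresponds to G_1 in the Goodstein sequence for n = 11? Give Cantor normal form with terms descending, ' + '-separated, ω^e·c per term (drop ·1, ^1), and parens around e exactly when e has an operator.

ω^(ω + 1) + ω

G_0 = 11. HB_2(11) = 2^(2 + 1) + 2 + 1. Bump = 85. G_1 = 84.
G_1 = 84. HB_3(84) = 3^(3 + 1) + 3. Bump = 1028. G_2 = 1027.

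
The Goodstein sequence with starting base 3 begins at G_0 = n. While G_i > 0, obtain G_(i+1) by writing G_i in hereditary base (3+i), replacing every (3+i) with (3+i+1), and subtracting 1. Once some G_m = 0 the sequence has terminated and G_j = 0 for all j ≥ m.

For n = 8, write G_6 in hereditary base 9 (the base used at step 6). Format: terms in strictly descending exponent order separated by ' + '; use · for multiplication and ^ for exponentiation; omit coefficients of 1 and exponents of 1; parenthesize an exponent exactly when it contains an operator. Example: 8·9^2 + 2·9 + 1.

9 + 2

step 0: 8 = 2·3 + 2; sub 4 for 3: 2·4 + 2; = 10; G_1 = 10−1 = 9
step 1: 9 = 2·4 + 1; sub 5 for 4: 2·5 + 1; = 11; G_2 = 11−1 = 10
step 2: 10 = 2·5; sub 6 for 5: 2·6; = 12; G_3 = 12−1 = 11
step 3: 11 = 6 + 5; sub 7 for 6: 7 + 5; = 12; G_4 = 12−1 = 11
step 4: 11 = 7 + 4; sub 8 for 7: 8 + 4; = 12; G_5 = 12−1 = 11
step 5: 11 = 8 + 3; sub 9 for 8: 9 + 3; = 12; G_6 = 12−1 = 11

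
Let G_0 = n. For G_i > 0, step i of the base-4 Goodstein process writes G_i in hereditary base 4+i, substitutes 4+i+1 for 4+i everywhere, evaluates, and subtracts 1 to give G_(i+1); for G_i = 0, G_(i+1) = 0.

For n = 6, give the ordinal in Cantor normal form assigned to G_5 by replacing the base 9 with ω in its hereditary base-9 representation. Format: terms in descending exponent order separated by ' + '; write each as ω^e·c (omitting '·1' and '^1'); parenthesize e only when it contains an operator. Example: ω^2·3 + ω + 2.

4

(0) 6|_4 = 4 + 2 ↦ 5 + 2|_5 = 7 ⇒ 6
(1) 6|_5 = 5 + 1 ↦ 6 + 1|_6 = 7 ⇒ 6
(2) 6|_6 = 6 ↦ 7|_7 = 7 ⇒ 6
(3) 6|_7 = 6 ↦ 6|_8 = 6 ⇒ 5
(4) 5|_8 = 5 ↦ 5|_9 = 5 ⇒ 4
(5) 4|_9 = 4 ↦ 4|_10 = 4 ⇒ 3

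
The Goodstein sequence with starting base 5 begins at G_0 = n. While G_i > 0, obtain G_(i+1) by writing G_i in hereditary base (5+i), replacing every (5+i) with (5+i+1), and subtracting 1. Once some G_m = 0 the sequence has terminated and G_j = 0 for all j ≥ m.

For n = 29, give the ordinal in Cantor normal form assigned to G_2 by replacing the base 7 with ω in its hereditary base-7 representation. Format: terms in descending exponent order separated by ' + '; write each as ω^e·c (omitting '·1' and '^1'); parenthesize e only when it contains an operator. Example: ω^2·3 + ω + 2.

ω^2 + 2

(0) 29|_5 = 5^2 + 4 ↦ 6^2 + 4|_6 = 40 ⇒ 39
(1) 39|_6 = 6^2 + 3 ↦ 7^2 + 3|_7 = 52 ⇒ 51
(2) 51|_7 = 7^2 + 2 ↦ 8^2 + 2|_8 = 66 ⇒ 65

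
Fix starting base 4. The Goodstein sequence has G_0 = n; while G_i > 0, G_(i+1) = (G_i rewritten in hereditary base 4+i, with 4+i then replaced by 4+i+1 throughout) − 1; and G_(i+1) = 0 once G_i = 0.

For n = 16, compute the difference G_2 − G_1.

step 0: 16 = 4^2; sub 5 for 4: 5^2; = 25; G_1 = 25−1 = 24
step 1: 24 = 4·5 + 4; sub 6 for 5: 4·6 + 4; = 28; G_2 = 28−1 = 27

3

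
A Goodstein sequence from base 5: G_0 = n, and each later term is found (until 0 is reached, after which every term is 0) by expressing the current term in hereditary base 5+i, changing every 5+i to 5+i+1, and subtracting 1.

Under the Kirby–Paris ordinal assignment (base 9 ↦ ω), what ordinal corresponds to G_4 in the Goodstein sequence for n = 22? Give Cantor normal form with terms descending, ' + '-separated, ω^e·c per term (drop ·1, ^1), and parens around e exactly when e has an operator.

22 —HB5→ 4·5 + 2 —bump→ 4·6 + 2 = 26 —(−1)→ 25
25 —HB6→ 4·6 + 1 —bump→ 4·7 + 1 = 29 —(−1)→ 28
28 —HB7→ 4·7 —bump→ 4·8 = 32 —(−1)→ 31
31 —HB8→ 3·8 + 7 —bump→ 3·9 + 7 = 34 —(−1)→ 33
33 —HB9→ 3·9 + 6 —bump→ 3·10 + 6 = 36 —(−1)→ 35

ω·3 + 6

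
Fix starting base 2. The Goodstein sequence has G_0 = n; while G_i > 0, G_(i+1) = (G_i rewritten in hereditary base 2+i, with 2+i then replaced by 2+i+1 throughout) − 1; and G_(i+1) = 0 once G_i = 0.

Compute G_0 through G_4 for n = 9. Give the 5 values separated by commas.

9, 81, 1023, 9842, 140743

G_0 = 9. HB_2(9) = 2^(2 + 1) + 1. Bump = 82. G_1 = 81.
G_1 = 81. HB_3(81) = 3^(3 + 1). Bump = 1024. G_2 = 1023.
G_2 = 1023. HB_4(1023) = 3·4^4 + 3·4^3 + 3·4^2 + 3·4 + 3. Bump = 9843. G_3 = 9842.
G_3 = 9842. HB_5(9842) = 3·5^5 + 3·5^3 + 3·5^2 + 3·5 + 2. Bump = 140744. G_4 = 140743.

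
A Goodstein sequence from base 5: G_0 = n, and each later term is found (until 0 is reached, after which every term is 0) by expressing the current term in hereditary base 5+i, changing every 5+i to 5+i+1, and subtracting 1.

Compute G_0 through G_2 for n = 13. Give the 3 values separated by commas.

step 0: 13 = 2·5 + 3; sub 6 for 5: 2·6 + 3; = 15; G_1 = 15−1 = 14
step 1: 14 = 2·6 + 2; sub 7 for 6: 2·7 + 2; = 16; G_2 = 16−1 = 15

13, 14, 15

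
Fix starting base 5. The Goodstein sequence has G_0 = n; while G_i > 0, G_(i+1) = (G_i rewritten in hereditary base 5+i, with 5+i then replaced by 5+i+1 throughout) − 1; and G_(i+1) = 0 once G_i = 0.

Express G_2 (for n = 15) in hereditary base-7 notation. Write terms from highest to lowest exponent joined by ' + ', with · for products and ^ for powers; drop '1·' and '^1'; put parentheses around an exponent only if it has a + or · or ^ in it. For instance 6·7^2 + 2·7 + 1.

2·7 + 4

i=0: 15 = 3·5 (b=5); 5→6: 3·6 = 18; 18−1 = 17
i=1: 17 = 2·6 + 5 (b=6); 6→7: 2·7 + 5 = 19; 19−1 = 18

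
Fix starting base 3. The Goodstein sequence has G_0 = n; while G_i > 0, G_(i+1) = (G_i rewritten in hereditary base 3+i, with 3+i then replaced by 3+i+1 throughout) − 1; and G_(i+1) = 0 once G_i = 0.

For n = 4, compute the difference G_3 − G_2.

-1

i=0: 4 = 3 + 1 (b=3); 3→4: 4 + 1 = 5; 5−1 = 4
i=1: 4 = 4 (b=4); 4→5: 5 = 5; 5−1 = 4
i=2: 4 = 4 (b=5); 5→6: 4 = 4; 4−1 = 3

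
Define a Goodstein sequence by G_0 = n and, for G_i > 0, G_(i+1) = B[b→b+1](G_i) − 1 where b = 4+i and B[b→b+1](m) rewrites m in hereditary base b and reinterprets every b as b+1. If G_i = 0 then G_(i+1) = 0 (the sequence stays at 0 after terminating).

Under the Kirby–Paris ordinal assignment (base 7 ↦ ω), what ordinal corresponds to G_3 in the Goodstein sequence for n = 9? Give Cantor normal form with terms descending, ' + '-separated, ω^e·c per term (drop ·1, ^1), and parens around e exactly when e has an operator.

[0] 9 ≡ 2·4 + 1 (base 4). Lift 5: 11. −1: 10.
[1] 10 ≡ 2·5 (base 5). Lift 6: 12. −1: 11.
[2] 11 ≡ 6 + 5 (base 6). Lift 7: 12. −1: 11.
[3] 11 ≡ 7 + 4 (base 7). Lift 8: 12. −1: 11.

ω + 4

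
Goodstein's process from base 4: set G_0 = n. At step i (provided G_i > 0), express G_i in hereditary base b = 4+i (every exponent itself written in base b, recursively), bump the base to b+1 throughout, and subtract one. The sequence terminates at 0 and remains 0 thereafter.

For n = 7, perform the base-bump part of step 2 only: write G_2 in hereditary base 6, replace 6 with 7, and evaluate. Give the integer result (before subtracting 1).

G_0=7  [base 4] 4 + 3  →[4↦5]→  5 + 3 = 8  −1 ⇒ G_1=7
G_1=7  [base 5] 5 + 2  →[5↦6]→  6 + 2 = 8  −1 ⇒ G_2=7
G_2=7  [base 6] 6 + 1  →[6↦7]→  7 + 1 = 8  −1 ⇒ G_3=7

8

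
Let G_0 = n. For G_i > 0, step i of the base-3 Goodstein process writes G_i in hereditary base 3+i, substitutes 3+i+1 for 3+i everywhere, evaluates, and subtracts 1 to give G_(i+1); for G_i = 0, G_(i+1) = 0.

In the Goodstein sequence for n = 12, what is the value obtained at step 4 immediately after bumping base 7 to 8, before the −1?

64

12 —HB3→ 3^2 + 3 —bump→ 4^2 + 4 = 20 —(−1)→ 19
19 —HB4→ 4^2 + 3 —bump→ 5^2 + 3 = 28 —(−1)→ 27
27 —HB5→ 5^2 + 2 —bump→ 6^2 + 2 = 38 —(−1)→ 37
37 —HB6→ 6^2 + 1 —bump→ 7^2 + 1 = 50 —(−1)→ 49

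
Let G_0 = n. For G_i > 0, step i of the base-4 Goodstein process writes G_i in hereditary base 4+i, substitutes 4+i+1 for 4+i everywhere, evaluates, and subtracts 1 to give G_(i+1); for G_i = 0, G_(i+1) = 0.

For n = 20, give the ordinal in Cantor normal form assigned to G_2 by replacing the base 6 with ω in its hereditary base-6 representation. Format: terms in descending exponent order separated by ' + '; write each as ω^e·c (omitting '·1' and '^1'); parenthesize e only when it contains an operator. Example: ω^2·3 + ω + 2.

20 —HB4→ 4^2 + 4 —bump→ 5^2 + 5 = 30 —(−1)→ 29
29 —HB5→ 5^2 + 4 —bump→ 6^2 + 4 = 40 —(−1)→ 39
39 —HB6→ 6^2 + 3 —bump→ 7^2 + 3 = 52 —(−1)→ 51

ω^2 + 3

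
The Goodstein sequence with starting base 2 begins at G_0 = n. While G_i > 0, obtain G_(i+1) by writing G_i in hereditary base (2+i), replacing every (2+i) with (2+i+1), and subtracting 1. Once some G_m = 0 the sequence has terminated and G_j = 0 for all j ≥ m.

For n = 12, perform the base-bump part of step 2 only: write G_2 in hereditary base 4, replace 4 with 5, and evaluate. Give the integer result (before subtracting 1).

G_0 = 12. HB_2(12) = 2^(2 + 1) + 2^2. Bump = 108. G_1 = 107.
G_1 = 107. HB_3(107) = 3^(3 + 1) + 2·3^2 + 2·3 + 2. Bump = 1066. G_2 = 1065.
G_2 = 1065. HB_4(1065) = 4^(4 + 1) + 2·4^2 + 2·4 + 1. Bump = 15686. G_3 = 15685.

15686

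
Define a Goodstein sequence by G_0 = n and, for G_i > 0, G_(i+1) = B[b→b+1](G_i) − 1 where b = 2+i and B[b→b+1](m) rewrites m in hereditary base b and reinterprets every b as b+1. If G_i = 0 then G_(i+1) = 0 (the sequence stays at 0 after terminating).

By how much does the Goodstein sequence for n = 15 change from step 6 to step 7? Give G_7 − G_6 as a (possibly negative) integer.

3373455337

15 —HB2→ 2^(2 + 1) + 2^2 + 2 + 1 —bump→ 3^(3 + 1) + 3^3 + 3 + 1 = 112 —(−1)→ 111
111 —HB3→ 3^(3 + 1) + 3^3 + 3 —bump→ 4^(4 + 1) + 4^4 + 4 = 1284 —(−1)→ 1283
1283 —HB4→ 4^(4 + 1) + 4^4 + 3 —bump→ 5^(5 + 1) + 5^5 + 3 = 18753 —(−1)→ 18752
18752 —HB5→ 5^(5 + 1) + 5^5 + 2 —bump→ 6^(6 + 1) + 6^6 + 2 = 326594 —(−1)→ 326593
326593 —HB6→ 6^(6 + 1) + 6^6 + 1 —bump→ 7^(7 + 1) + 7^7 + 1 = 6588345 —(−1)→ 6588344
6588344 —HB7→ 7^(7 + 1) + 7^7 —bump→ 8^(8 + 1) + 8^8 = 150994944 —(−1)→ 150994943
150994943 —HB8→ 8^(8 + 1) + 7·8^7 + 7·8^6 + 7·8^5 + 7·8^4 + 7·8^3 + 7·8^2 + 7·8 + 7 —bump→ 9^(9 + 1) + 7·9^7 + 7·9^6 + 7·9^5 + 7·9^4 + 7·9^3 + 7·9^2 + 7·9 + 7 = 3524450281 —(−1)→ 3524450280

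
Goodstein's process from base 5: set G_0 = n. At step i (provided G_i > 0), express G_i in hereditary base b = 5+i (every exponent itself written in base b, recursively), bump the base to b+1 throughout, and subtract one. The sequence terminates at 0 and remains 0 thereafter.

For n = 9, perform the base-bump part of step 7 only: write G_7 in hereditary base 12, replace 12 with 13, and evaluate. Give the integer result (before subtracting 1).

step 0: 9 = 5 + 4; sub 6 for 5: 6 + 4; = 10; G_1 = 10−1 = 9
step 1: 9 = 6 + 3; sub 7 for 6: 7 + 3; = 10; G_2 = 10−1 = 9
step 2: 9 = 7 + 2; sub 8 for 7: 8 + 2; = 10; G_3 = 10−1 = 9
step 3: 9 = 8 + 1; sub 9 for 8: 9 + 1; = 10; G_4 = 10−1 = 9
step 4: 9 = 9; sub 10 for 9: 10; = 10; G_5 = 10−1 = 9
step 5: 9 = 9; sub 11 for 10: 9; = 9; G_6 = 9−1 = 8
step 6: 8 = 8; sub 12 for 11: 8; = 8; G_7 = 8−1 = 7
step 7: 7 = 7; sub 13 for 12: 7; = 7; G_8 = 7−1 = 6

7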